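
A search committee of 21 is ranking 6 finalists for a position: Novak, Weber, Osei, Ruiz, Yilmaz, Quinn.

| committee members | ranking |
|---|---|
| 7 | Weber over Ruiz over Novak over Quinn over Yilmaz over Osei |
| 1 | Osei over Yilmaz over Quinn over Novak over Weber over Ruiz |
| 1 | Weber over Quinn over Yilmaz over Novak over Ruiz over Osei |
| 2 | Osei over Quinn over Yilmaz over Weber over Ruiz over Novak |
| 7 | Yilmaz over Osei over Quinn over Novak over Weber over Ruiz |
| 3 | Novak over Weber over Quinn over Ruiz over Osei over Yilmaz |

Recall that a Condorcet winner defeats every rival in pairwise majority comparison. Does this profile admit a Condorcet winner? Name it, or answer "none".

none

Pairwise majorities:
Novak vs Weber: Novak, 11–10.
Novak vs Osei: Novak, 11–10.
Novak vs Ruiz: Novak, 12–9.
Novak–Yilmaz: Yilmaz 11–10.
Novak vs Quinn: Novak preferred on 7+3 = 10 ballots; Quinn wins 11–10.
Weber vs Osei: Weber, 11–10.
Weber vs Ruiz: Weber wins 21–0.
Weber vs Yilmaz: 11 to 10, Weber.
Weber vs Quinn: Weber, 11–10.
Osei vs Ruiz: 10 to 11, Ruiz.
Osei vs Yilmaz: Yilmaz, 15–6.
Osei–Quinn: Quinn 11–10.
Ruiz vs Yilmaz: 7+3 = 10 for Ruiz, 11 for Yilmaz — Yilmaz by 11–10.
Ruiz vs Quinn: Ruiz is ranked higher on 7 ballots, Quinn on 14. Quinn wins 14–7.
Yilmaz vs Quinn: 1+7 = 8 for Yilmaz, 13 for Quinn — Quinn by 13–8.
Each candidate drops at least one matchup (Novak loses to Yilmaz; Weber loses to Novak; Osei loses to Novak; Ruiz loses to Novak; Yilmaz loses to Weber; Quinn loses to Weber); the cycle Novak → Weber → Yilmaz → Novak rules out a Condorcet winner.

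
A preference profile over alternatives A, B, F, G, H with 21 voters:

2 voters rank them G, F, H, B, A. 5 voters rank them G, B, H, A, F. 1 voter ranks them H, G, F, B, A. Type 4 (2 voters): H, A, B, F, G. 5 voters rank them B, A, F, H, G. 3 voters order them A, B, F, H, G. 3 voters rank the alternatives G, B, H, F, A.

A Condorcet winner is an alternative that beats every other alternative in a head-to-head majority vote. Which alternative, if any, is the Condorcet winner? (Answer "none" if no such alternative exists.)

none

Head-to-head results (21 voters):
A–B: B 16–5.
A vs F: A wins 15–6.
A–G: G 11–10.
A–H: H 13–8.
B vs F: B, 18–3.
B–G: G 11–10.
B vs H: B, 16–5.
F vs G: G wins 11–10.
F vs H: H wins 11–10.
G vs H: H wins 11–10.
Each alternative drops at least one matchup (A loses to B; B loses to G; F loses to A; G loses to H; H loses to B); the cycle B → H → G → B rules out a Condorcet winner.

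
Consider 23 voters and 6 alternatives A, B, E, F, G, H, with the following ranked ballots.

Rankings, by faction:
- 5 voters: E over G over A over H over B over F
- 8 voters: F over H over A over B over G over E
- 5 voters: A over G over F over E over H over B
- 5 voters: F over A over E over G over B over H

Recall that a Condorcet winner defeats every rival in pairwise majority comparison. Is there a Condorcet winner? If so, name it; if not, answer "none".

Head-to-head results (23 voters):
A vs B: 23 to 0, A.
A vs E: 8+5+5 = 18 for A, 5 for E — A by 18–5.
A vs F: A preferred on 5+5 = 10 ballots; F wins 13–10.
A vs G: A is ranked higher on 8+5+5 = 18 ballots, G on 5. A wins 18–5.
A vs H: A preferred on 5+5+5 = 15 ballots; A wins 15–8.
B vs E: 8 to 15, E.
B vs F: B preferred on 5 ballots; F wins 18–5.
B vs G: B is ranked higher on 8 ballots, G on 15. G wins 15–8.
B vs H: 5 for B, 18 for H — H by 18–5.
E vs F: E is ranked higher on 5 ballots, F on 18. F wins 18–5.
E vs G: E preferred on 5+5 = 10 ballots; G wins 13–10.
E vs H: E is ranked higher on 5+5+5 = 15 ballots, H on 8. E wins 15–8.
F vs G: 13 to 10, F.
F vs H: F preferred on 8+5+5 = 18 ballots; F wins 18–5.
G vs H: G preferred on 5+5+5 = 15 ballots; G wins 15–8.
Only F has no losses; F is the Condorcet winner.

F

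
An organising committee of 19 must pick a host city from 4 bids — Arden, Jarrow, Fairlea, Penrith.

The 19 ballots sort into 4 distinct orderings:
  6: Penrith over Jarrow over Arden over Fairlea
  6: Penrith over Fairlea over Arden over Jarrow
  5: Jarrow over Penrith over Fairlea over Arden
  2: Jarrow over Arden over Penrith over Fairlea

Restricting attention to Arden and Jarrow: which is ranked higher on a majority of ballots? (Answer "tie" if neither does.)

Ballots ranking Arden above Jarrow: 6.
Ballots ranking Jarrow above Arden: 19 − 6 = 13.
Jarrow wins the head-to-head 13–6.

Jarrow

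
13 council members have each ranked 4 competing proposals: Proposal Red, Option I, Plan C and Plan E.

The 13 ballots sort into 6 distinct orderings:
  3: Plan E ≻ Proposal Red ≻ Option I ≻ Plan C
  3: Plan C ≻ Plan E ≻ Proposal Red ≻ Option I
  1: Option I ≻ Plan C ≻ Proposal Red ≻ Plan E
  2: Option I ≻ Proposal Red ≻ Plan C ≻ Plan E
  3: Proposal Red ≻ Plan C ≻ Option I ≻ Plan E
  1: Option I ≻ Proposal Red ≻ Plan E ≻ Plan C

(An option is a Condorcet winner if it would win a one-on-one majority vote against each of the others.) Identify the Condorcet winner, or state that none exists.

Proposal Red

Pairwise majorities:
Proposal Red–Option I: Proposal Red 9–4.
Proposal Red vs Plan C: 9 to 4, Proposal Red.
Proposal Red vs Plan E: Proposal Red, 7–6.
Option I vs Plan C: Option I wins 7–6.
Option I–Plan E: Option I 7–6.
Plan C–Plan E: Plan C 9–4.
Only Proposal Red has no losses; Proposal Red is the Condorcet winner.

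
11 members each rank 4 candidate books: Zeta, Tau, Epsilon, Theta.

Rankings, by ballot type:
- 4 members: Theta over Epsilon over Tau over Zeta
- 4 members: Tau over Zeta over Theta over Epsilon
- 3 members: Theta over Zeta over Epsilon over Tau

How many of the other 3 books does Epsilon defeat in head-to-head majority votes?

Epsilon against each rival (11 members):
Epsilon vs Zeta: 4 to 7, Zeta.
Epsilon vs Tau: Epsilon is ranked higher on 4+3 = 7 ballots, Tau on 4. Epsilon wins 7–4.
Epsilon vs Theta: Epsilon is ranked higher on 0 ballots, Theta on 11. Theta wins 11–0.
Epsilon beats Tau; loses to Zeta, Theta — 1 pairwise win.

1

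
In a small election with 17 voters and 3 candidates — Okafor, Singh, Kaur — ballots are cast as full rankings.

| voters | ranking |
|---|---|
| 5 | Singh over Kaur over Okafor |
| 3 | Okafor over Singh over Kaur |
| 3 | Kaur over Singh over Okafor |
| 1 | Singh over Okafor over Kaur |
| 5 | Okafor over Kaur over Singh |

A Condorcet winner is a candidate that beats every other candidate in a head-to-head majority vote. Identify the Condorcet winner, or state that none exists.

Singh

Head-to-head results (17 voters):
Okafor vs Singh: Okafor preferred on 3+5 = 8 ballots; Singh wins 9–8.
Okafor vs Kaur: 9 to 8, Okafor.
Singh vs Kaur: Singh preferred on 5+3+1 = 9 ballots; Singh wins 9–8.
Singh defeats every rival head-to-head and is the Condorcet winner.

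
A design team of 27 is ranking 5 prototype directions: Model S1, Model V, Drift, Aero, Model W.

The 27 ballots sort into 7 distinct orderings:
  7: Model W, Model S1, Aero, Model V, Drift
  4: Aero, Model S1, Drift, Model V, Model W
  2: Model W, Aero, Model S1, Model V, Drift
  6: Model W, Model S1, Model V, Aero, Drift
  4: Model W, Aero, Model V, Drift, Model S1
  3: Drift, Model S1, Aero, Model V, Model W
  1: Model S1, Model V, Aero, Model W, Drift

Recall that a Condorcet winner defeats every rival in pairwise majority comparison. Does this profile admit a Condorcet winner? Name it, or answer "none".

Model W

Check each pair by majority over 27 ballots:
Model S1 vs Model V: Model S1, 23–4.
Model S1 vs Drift: 20 to 7, Model S1.
Model S1 vs Aero: 7+6+3+1 = 17 for Model S1, 10 for Aero — Model S1 by 17–10.
Model S1–Model W: Model W 19–8.
Model V vs Drift: Model V preferred on 7+2+6+4+1 = 20 ballots; Model V wins 20–7.
Model V–Aero: Aero 20–7.
Model V vs Model W: Model W, 19–8.
Drift vs Aero: Drift is ranked higher on 3 ballots, Aero on 24. Aero wins 24–3.
Drift–Model W: Model W 20–7.
Aero vs Model W: Model W, 19–8.
Model W beats each of Model S1, Model V, Drift, Aero — Model W is the Condorcet winner.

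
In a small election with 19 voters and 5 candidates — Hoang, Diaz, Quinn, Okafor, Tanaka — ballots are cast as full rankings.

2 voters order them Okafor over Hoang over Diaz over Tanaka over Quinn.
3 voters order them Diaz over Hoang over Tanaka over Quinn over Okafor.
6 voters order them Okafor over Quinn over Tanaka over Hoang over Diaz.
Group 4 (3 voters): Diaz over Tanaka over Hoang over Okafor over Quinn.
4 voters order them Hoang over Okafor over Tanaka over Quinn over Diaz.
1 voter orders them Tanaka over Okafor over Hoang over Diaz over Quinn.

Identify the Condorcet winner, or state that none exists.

Check each pair by majority over 19 ballots:
Hoang vs Diaz: Hoang, 13–6.
Hoang–Quinn: Hoang 13–6.
Hoang–Okafor: Hoang 10–9.
Hoang vs Tanaka: Tanaka, 10–9.
Diaz vs Quinn: Quinn wins 10–9.
Diaz vs Okafor: Okafor wins 13–6.
Diaz vs Tanaka: Tanaka wins 11–8.
Quinn–Okafor: Okafor 16–3.
Quinn vs Tanaka: Tanaka, 13–6.
Okafor–Tanaka: Okafor 12–7.
Every candidate loses at least once (Hoang loses to Tanaka; Diaz loses to Hoang; Quinn loses to Hoang; Okafor loses to Hoang; Tanaka loses to Okafor). The majority relation contains the cycle Hoang → Okafor → Tanaka → Hoang, so there is no Condorcet winner.

none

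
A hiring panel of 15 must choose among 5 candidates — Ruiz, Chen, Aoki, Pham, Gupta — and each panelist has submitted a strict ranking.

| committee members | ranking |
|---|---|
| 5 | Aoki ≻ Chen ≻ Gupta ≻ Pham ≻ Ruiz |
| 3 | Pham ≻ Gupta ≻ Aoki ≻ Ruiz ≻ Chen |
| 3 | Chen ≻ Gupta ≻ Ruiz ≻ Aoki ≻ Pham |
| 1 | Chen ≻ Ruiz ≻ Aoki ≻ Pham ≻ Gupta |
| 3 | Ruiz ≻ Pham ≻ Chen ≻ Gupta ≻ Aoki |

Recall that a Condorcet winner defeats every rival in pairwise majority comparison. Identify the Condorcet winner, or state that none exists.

none

Head-to-head results (15 committee members):
Ruiz vs Chen: Ruiz is ranked higher on 3+3 = 6 ballots, Chen on 9. Chen wins 9–6.
Ruiz vs Aoki: Ruiz preferred on 3+1+3 = 7 ballots; Aoki wins 8–7.
Ruiz vs Pham: Ruiz is ranked higher on 3+1+3 = 7 ballots, Pham on 8. Pham wins 8–7.
Ruiz vs Gupta: Ruiz preferred on 1+3 = 4 ballots; Gupta wins 11–4.
Chen vs Aoki: Chen preferred on 3+1+3 = 7 ballots; Aoki wins 8–7.
Chen vs Pham: 9 to 6, Chen.
Chen vs Gupta: Chen is ranked higher on 5+3+1+3 = 12 ballots, Gupta on 3. Chen wins 12–3.
Aoki vs Pham: Aoki is ranked higher on 5+3+1 = 9 ballots, Pham on 6. Aoki wins 9–6.
Aoki vs Gupta: Aoki is ranked higher on 5+1 = 6 ballots, Gupta on 9. Gupta wins 9–6.
Pham vs Gupta: 3+1+3 = 7 for Pham, 8 for Gupta — Gupta by 8–7.
No candidate is unbeaten: Ruiz loses to Chen; Chen loses to Aoki; Aoki loses to Gupta; Pham loses to Chen; Gupta loses to Chen. In particular Chen beats Gupta beats Aoki beats Chen is a majority cycle — no Condorcet winner exists.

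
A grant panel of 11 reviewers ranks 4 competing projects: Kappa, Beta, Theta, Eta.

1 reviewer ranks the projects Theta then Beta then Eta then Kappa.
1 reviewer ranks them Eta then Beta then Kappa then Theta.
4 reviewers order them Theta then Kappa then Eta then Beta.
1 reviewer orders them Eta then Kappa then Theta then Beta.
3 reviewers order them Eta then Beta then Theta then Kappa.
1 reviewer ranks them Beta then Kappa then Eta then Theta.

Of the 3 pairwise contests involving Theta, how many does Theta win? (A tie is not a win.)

Theta against each rival (11 reviewers):
Theta vs Kappa: Theta is ranked higher on 1+4+3 = 8 ballots, Kappa on 3. Theta wins 8–3.
Theta vs Beta: Theta is ranked higher on 1+4+1 = 6 ballots, Beta on 5. Theta wins 6–5.
Theta vs Eta: Theta is ranked higher on 1+4 = 5 ballots, Eta on 6. Eta wins 6–5.
Theta beats Kappa, Beta; loses to Eta — 2 pairwise wins.

2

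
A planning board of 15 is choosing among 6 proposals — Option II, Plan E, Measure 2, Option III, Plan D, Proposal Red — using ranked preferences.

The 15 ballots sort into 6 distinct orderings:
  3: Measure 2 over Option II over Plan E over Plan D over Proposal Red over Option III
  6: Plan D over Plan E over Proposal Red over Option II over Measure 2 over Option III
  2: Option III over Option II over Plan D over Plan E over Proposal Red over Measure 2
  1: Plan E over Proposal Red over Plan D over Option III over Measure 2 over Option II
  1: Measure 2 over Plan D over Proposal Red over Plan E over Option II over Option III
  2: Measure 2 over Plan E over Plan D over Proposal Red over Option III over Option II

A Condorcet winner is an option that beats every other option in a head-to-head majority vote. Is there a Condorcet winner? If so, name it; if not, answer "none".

Pairwise majorities:
Option II vs Plan E: Option II is ranked higher on 3+2 = 5 ballots, Plan E on 10. Plan E wins 10–5.
Option II vs Measure 2: Option II is ranked higher on 6+2 = 8 ballots, Measure 2 on 7. Option II wins 8–7.
Option II vs Option III: Option II is ranked higher on 3+6+1 = 10 ballots, Option III on 5. Option II wins 10–5.
Option II vs Plan D: Option II is ranked higher on 3+2 = 5 ballots, Plan D on 10. Plan D wins 10–5.
Option II vs Proposal Red: Option II preferred on 3+2 = 5 ballots; Proposal Red wins 10–5.
Plan E vs Measure 2: 9 to 6, Plan E.
Plan E vs Option III: 3+6+1+1+2 = 13 for Plan E, 2 for Option III — Plan E by 13–2.
Plan E vs Plan D: 3+1+2 = 6 for Plan E, 9 for Plan D — Plan D by 9–6.
Plan E vs Proposal Red: Plan E preferred on 3+6+2+1+2 = 14 ballots; Plan E wins 14–1.
Measure 2 vs Option III: Measure 2 preferred on 3+6+1+2 = 12 ballots; Measure 2 wins 12–3.
Measure 2 vs Plan D: Measure 2 is ranked higher on 3+1+2 = 6 ballots, Plan D on 9. Plan D wins 9–6.
Measure 2 vs Proposal Red: Measure 2 preferred on 3+1+2 = 6 ballots; Proposal Red wins 9–6.
Option III vs Plan D: 2 to 13, Plan D.
Option III vs Proposal Red: 2 for Option III, 13 for Proposal Red — Proposal Red by 13–2.
Plan D vs Proposal Red: Plan D is ranked higher on 3+6+2+1+2 = 14 ballots, Proposal Red on 1. Plan D wins 14–1.
Plan D beats each of Option II, Plan E, Measure 2, Option III, Proposal Red — Plan D is the Condorcet winner.

Plan D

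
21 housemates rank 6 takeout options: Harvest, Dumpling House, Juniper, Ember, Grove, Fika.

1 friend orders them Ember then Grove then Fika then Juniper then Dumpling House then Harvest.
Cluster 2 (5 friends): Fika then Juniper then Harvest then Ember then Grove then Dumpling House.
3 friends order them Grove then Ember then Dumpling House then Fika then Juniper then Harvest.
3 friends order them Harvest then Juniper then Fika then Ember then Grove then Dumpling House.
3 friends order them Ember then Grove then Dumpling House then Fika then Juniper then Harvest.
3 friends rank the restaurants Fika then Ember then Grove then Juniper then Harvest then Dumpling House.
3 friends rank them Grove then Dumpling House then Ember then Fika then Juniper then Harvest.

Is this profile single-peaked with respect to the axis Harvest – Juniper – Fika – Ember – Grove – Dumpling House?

yes

Axis positions: Harvest=1, Juniper=2, Fika=3, Ember=4, Grove=5, Dumpling House=6.
Cluster 1 (peak Ember at position 4): ranking walks positions 4-5-3-2-6-1, expanding outward from the peak — single-peaked.
Cluster 2 (peak Fika at position 3): ranking walks positions 3-2-1-4-5-6, expanding outward from the peak — single-peaked.
Cluster 3 (peak Grove at position 5): ranking walks positions 5-4-6-3-2-1, expanding outward from the peak — single-peaked.
Cluster 4 (peak Harvest at position 1): ranking walks positions 1-2-3-4-5-6, expanding outward from the peak — single-peaked.
Cluster 5 (peak Ember at position 4): ranking walks positions 4-5-6-3-2-1, expanding outward from the peak — single-peaked.
Cluster 6 (peak Fika at position 3): ranking walks positions 3-4-5-2-1-6, expanding outward from the peak — single-peaked.
Cluster 7 (peak Grove at position 5): ranking walks positions 5-6-4-3-2-1, expanding outward from the peak — single-peaked.
Every ranking is single-peaked on this axis.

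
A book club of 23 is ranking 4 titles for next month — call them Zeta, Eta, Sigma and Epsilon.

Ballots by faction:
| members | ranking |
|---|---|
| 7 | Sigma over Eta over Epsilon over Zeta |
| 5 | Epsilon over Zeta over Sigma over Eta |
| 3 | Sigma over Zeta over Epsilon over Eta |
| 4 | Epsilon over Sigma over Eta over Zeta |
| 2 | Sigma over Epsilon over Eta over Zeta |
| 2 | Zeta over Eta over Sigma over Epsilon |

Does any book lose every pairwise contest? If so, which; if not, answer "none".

Head-to-head results (23 members):
Zeta vs Eta: Zeta is ranked higher on 5+3+2 = 10 ballots, Eta on 13. Eta wins 13–10.
Zeta vs Sigma: Sigma wins 16–7.
Zeta vs Epsilon: 5 to 18, Epsilon.
Eta vs Sigma: Eta preferred on 2 ballots; Sigma wins 21–2.
Eta vs Epsilon: 7+2 = 9 for Eta, 14 for Epsilon — Epsilon by 14–9.
Sigma vs Epsilon: 14 to 9, Sigma.
Zeta loses to every other book — it is the Condorcet loser.

Zeta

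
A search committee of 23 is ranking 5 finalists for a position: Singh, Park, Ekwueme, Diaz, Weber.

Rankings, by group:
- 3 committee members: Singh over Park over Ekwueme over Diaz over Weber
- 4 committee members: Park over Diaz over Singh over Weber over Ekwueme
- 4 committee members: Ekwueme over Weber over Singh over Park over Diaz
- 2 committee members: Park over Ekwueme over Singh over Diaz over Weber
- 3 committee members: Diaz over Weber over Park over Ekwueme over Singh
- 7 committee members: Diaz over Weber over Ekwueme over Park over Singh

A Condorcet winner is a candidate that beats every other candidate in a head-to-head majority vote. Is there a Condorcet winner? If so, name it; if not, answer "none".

Head-to-head results (23 committee members):
Singh–Park: Park 16–7.
Singh vs Ekwueme: 3+4 = 7 for Singh, 16 for Ekwueme — Ekwueme by 16–7.
Singh–Diaz: Diaz 14–9.
Singh vs Weber: Singh preferred on 3+4+2 = 9 ballots; Weber wins 14–9.
Park vs Ekwueme: 3+4+2+3 = 12 for Park, 11 for Ekwueme — Park by 12–11.
Park vs Diaz: Park preferred on 3+4+4+2 = 13 ballots; Park wins 13–10.
Park vs Weber: Weber, 14–9.
Ekwueme vs Diaz: Diaz, 14–9.
Ekwueme–Weber: Weber 14–9.
Diaz vs Weber: Diaz wins 19–4.
Every candidate loses at least once (Singh loses to Park; Park loses to Weber; Ekwueme loses to Park; Diaz loses to Park; Weber loses to Diaz). The majority relation contains the cycle Park beats Diaz beats Weber beats Park, so there is no Condorcet winner.

none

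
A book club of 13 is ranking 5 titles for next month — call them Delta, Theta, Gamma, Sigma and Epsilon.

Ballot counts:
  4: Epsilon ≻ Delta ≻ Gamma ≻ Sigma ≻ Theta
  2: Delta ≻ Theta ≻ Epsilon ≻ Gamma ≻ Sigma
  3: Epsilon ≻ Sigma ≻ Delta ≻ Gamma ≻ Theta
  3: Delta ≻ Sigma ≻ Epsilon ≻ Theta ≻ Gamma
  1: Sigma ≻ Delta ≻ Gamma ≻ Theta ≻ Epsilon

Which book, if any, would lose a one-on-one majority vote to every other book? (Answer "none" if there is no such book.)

Head-to-head results (13 members):
Delta–Theta: Delta 13–0.
Delta vs Gamma: Delta wins 13–0.
Delta vs Sigma: 4+2+3 = 9 for Delta, 4 for Sigma — Delta by 9–4.
Delta vs Epsilon: Epsilon wins 7–6.
Theta vs Gamma: Gamma wins 8–5.
Theta–Sigma: Sigma 11–2.
Theta vs Epsilon: Theta is ranked higher on 2+1 = 3 ballots, Epsilon on 10. Epsilon wins 10–3.
Gamma vs Sigma: Gamma is ranked higher on 4+2 = 6 ballots, Sigma on 7. Sigma wins 7–6.
Gamma–Epsilon: Epsilon 12–1.
Sigma vs Epsilon: Epsilon, 9–4.
Theta loses to every other book — it is the Condorcet loser.

Theta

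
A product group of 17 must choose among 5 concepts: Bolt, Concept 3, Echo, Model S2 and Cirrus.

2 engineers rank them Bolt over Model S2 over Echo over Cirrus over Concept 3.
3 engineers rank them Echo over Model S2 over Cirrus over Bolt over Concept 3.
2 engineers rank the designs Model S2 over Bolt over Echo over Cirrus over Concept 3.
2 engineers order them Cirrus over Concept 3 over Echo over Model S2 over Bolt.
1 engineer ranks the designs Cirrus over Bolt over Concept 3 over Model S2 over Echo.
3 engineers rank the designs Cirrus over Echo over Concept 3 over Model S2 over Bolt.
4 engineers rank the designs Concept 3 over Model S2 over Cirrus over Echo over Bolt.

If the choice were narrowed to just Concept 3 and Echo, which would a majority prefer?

Echo

Ballots ranking Concept 3 above Echo: 2 + 1 + 4 = 7.
Ballots ranking Echo above Concept 3: 17 − 7 = 10.
Echo wins the head-to-head 10–7.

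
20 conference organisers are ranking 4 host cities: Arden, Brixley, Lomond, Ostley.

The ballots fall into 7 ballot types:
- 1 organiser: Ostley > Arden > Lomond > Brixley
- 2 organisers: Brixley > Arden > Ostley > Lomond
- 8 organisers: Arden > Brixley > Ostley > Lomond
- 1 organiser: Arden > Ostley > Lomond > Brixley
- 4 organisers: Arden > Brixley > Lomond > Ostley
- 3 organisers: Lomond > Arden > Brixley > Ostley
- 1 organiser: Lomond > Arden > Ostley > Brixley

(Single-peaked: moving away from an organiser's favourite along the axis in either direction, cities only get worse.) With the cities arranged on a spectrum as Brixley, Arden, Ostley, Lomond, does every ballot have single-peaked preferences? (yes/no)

no

Axis positions: Brixley=1, Arden=2, Ostley=3, Lomond=4.
Ballot type 1 (peak Ostley at position 3): ranking walks positions 3-2-4-1, expanding outward from the peak — single-peaked.
Ballot type 2 (peak Brixley at position 1): ranking walks positions 1-2-3-4, expanding outward from the peak — single-peaked.
Ballot type 3 (peak Arden at position 2): ranking walks positions 2-1-3-4, expanding outward from the peak — single-peaked.
Ballot type 4 (peak Arden at position 2): ranking walks positions 2-3-4-1, expanding outward from the peak — single-peaked.
Ballot type 5: ranking walks positions 2-1-4-3; Lomond is ranked above Ostley even though Ostley lies between Lomond and the peak Arden on the axis — preferences dip and rise again. Not single-peaked.
Ballot type 6: ranking walks positions 4-2-1-3; Arden is ranked above Ostley even though Ostley lies between Arden and the peak Lomond on the axis — preferences dip and rise again. Not single-peaked.
Ballot type 7: ranking walks positions 4-2-3-1; Arden is ranked above Ostley even though Ostley lies between Arden and the peak Lomond on the axis — preferences dip and rise again. Not single-peaked.
Ballot type 5 violates single-peakedness, so the profile is not single-peaked on this axis.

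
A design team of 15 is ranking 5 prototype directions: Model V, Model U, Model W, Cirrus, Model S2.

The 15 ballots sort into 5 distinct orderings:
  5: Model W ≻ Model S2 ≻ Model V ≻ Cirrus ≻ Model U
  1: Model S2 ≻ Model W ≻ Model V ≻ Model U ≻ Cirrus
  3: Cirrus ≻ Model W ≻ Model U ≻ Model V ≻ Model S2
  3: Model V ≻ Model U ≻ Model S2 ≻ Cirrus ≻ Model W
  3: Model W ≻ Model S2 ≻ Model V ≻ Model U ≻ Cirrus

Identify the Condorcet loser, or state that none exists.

Head-to-head results (15 engineers):
Model V vs Model U: Model V preferred on 5+1+3+3 = 12 ballots; Model V wins 12–3.
Model V vs Model W: Model W, 12–3.
Model V vs Cirrus: Model V preferred on 5+1+3+3 = 12 ballots; Model V wins 12–3.
Model V vs Model S2: Model V preferred on 3+3 = 6 ballots; Model S2 wins 9–6.
Model U vs Model W: 3 to 12, Model W.
Model U–Cirrus: Cirrus 8–7.
Model U–Model S2: Model S2 9–6.
Model W vs Cirrus: Model W, 9–6.
Model W vs Model S2: Model W wins 11–4.
Cirrus vs Model S2: Model S2 wins 12–3.
Model U is beaten in every head-to-head and is the Condorcet loser.

Model U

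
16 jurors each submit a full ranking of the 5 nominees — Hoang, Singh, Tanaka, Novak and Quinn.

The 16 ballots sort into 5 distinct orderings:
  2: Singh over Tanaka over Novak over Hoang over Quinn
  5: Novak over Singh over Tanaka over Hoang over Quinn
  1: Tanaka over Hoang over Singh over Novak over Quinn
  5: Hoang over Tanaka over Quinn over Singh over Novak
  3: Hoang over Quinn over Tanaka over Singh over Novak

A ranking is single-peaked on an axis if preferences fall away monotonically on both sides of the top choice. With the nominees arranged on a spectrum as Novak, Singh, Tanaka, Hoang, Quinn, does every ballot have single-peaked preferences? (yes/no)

Axis positions: Novak=1, Singh=2, Tanaka=3, Hoang=4, Quinn=5.
Cluster 1 (peak Singh at position 2): ranking walks positions 2-3-1-4-5, expanding outward from the peak — single-peaked.
Cluster 2 (peak Novak at position 1): ranking walks positions 1-2-3-4-5, expanding outward from the peak — single-peaked.
Cluster 3 (peak Tanaka at position 3): ranking walks positions 3-4-2-1-5, expanding outward from the peak — single-peaked.
Cluster 4 (peak Hoang at position 4): ranking walks positions 4-3-5-2-1, expanding outward from the peak — single-peaked.
Cluster 5 (peak Hoang at position 4): ranking walks positions 4-5-3-2-1, expanding outward from the peak — single-peaked.
Every ranking is single-peaked on this axis.

yes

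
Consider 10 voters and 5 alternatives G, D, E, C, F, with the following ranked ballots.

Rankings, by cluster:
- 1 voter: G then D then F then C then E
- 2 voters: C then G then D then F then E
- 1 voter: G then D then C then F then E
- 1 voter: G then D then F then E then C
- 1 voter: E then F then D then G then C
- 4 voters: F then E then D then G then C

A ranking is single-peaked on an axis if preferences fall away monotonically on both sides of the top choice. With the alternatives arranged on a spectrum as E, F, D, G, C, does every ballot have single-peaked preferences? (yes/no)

Axis positions: E=1, F=2, D=3, G=4, C=5.
Cluster 1 (peak G at position 4): ranking walks positions 4-3-2-5-1, expanding outward from the peak — single-peaked.
Cluster 2 (peak C at position 5): ranking walks positions 5-4-3-2-1, expanding outward from the peak — single-peaked.
Cluster 3 (peak G at position 4): ranking walks positions 4-3-5-2-1, expanding outward from the peak — single-peaked.
Cluster 4 (peak G at position 4): ranking walks positions 4-3-2-1-5, expanding outward from the peak — single-peaked.
Cluster 5 (peak E at position 1): ranking walks positions 1-2-3-4-5, expanding outward from the peak — single-peaked.
Cluster 6 (peak F at position 2): ranking walks positions 2-1-3-4-5, expanding outward from the peak — single-peaked.
Every ranking is single-peaked on this axis.

yes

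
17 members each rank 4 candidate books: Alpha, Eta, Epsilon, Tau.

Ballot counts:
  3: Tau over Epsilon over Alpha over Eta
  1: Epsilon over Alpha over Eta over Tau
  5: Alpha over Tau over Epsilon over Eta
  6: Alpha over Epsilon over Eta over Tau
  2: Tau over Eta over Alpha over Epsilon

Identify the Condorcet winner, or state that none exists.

Alpha

Check each pair by majority over 17 ballots:
Alpha vs Eta: Alpha, 15–2.
Alpha vs Epsilon: Alpha wins 13–4.
Alpha vs Tau: Alpha wins 12–5.
Eta vs Epsilon: Epsilon, 15–2.
Eta vs Tau: Tau wins 10–7.
Epsilon vs Tau: Tau, 10–7.
Alpha beats each of Eta, Epsilon, Tau — Alpha is the Condorcet winner.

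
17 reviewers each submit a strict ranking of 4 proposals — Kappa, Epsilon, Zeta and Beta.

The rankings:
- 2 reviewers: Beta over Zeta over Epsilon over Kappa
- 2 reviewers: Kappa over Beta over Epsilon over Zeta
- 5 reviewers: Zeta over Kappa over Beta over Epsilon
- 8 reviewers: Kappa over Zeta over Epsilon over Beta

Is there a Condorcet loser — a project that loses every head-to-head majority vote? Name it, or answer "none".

Epsilon

Pairwise majorities:
Kappa vs Epsilon: 2+5+8 = 15 for Kappa, 2 for Epsilon — Kappa by 15–2.
Kappa vs Zeta: Kappa wins 10–7.
Kappa vs Beta: Kappa wins 15–2.
Epsilon vs Zeta: Epsilon is ranked higher on 2 ballots, Zeta on 15. Zeta wins 15–2.
Epsilon vs Beta: Epsilon preferred on 8 ballots; Beta wins 9–8.
Zeta vs Beta: Zeta preferred on 5+8 = 13 ballots; Zeta wins 13–4.
Epsilon is beaten in every head-to-head and is the Condorcet loser.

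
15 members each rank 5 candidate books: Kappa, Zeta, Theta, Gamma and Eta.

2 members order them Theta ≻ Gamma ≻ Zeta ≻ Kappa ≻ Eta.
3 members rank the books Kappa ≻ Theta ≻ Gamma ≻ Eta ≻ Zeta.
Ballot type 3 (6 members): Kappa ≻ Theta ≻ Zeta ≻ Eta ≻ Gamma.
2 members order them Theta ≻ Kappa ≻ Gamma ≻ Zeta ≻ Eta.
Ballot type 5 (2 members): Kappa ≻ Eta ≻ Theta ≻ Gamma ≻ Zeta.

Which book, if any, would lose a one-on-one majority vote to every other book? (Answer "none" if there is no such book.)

Head-to-head results (15 members):
Kappa vs Zeta: Kappa preferred on 3+6+2+2 = 13 ballots; Kappa wins 13–2.
Kappa vs Theta: Kappa wins 11–4.
Kappa vs Gamma: 3+6+2+2 = 13 for Kappa, 2 for Gamma — Kappa by 13–2.
Kappa vs Eta: Kappa, 15–0.
Zeta vs Theta: 0 to 15, Theta.
Zeta vs Gamma: Gamma wins 9–6.
Zeta vs Eta: Zeta wins 10–5.
Theta vs Gamma: Theta, 15–0.
Theta vs Eta: 2+3+6+2 = 13 for Theta, 2 for Eta — Theta by 13–2.
Gamma vs Eta: Gamma is ranked higher on 2+3+2 = 7 ballots, Eta on 8. Eta wins 8–7.
No book is winless: Kappa beats Zeta; Zeta beats Eta; Theta beats Zeta; Gamma beats Zeta; Eta beats Gamma. There is no Condorcet loser.

none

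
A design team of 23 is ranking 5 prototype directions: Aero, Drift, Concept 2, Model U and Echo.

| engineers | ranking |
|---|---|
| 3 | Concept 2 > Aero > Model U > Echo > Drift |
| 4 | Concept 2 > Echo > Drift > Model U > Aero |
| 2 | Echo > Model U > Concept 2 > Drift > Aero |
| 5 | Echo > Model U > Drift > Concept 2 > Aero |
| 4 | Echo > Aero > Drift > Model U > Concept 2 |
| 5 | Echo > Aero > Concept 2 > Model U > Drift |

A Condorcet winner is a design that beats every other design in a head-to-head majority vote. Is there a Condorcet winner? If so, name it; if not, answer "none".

Check each pair by majority over 23 ballots:
Aero vs Drift: Aero, 12–11.
Aero vs Concept 2: Concept 2, 14–9.
Aero vs Model U: Aero wins 12–11.
Aero–Echo: Echo 20–3.
Drift–Concept 2: Concept 2 14–9.
Drift vs Model U: Model U, 15–8.
Drift vs Echo: Echo wins 23–0.
Concept 2 vs Model U: Concept 2 wins 12–11.
Concept 2–Echo: Echo 16–7.
Model U–Echo: Echo 20–3.
Only Echo has no losses; Echo is the Condorcet winner.

Echo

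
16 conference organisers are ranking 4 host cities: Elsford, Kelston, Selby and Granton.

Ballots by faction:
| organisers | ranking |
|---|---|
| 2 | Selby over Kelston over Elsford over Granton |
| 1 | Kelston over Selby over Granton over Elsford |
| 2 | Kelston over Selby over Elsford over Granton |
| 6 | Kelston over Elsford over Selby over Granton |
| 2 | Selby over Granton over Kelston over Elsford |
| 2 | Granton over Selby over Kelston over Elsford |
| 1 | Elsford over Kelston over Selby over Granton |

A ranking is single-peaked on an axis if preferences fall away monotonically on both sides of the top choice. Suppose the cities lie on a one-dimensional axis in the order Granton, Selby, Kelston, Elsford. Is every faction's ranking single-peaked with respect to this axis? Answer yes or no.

yes

Axis positions: Granton=1, Selby=2, Kelston=3, Elsford=4.
Faction 1 (peak Selby at position 2): ranking walks positions 2-3-4-1, expanding outward from the peak — single-peaked.
Faction 2 (peak Kelston at position 3): ranking walks positions 3-2-1-4, expanding outward from the peak — single-peaked.
Faction 3 (peak Kelston at position 3): ranking walks positions 3-2-4-1, expanding outward from the peak — single-peaked.
Faction 4 (peak Kelston at position 3): ranking walks positions 3-4-2-1, expanding outward from the peak — single-peaked.
Faction 5 (peak Selby at position 2): ranking walks positions 2-1-3-4, expanding outward from the peak — single-peaked.
Faction 6 (peak Granton at position 1): ranking walks positions 1-2-3-4, expanding outward from the peak — single-peaked.
Faction 7 (peak Elsford at position 4): ranking walks positions 4-3-2-1, expanding outward from the peak — single-peaked.
Every ranking is single-peaked on this axis.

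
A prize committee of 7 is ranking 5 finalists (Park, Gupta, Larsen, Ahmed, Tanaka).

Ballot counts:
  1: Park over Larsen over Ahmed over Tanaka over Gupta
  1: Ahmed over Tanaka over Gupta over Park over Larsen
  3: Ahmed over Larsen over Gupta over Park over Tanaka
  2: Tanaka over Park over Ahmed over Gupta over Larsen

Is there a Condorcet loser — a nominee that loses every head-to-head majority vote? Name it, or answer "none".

none

Pairwise majorities:
Park vs Gupta: 1+2 = 3 for Park, 4 for Gupta — Gupta by 4–3.
Park vs Larsen: Park, 4–3.
Park vs Ahmed: Ahmed wins 4–3.
Park vs Tanaka: Park is ranked higher on 1+3 = 4 ballots, Tanaka on 3. Park wins 4–3.
Gupta–Larsen: Larsen 4–3.
Gupta vs Ahmed: 0 to 7, Ahmed.
Gupta vs Tanaka: Tanaka, 4–3.
Larsen vs Ahmed: Ahmed, 6–1.
Larsen–Tanaka: Larsen 4–3.
Ahmed vs Tanaka: Ahmed, 5–2.
Every nominee wins at least one matchup (Park beats Larsen; Gupta beats Park; Larsen beats Gupta; Ahmed beats Park; Tanaka beats Gupta), so there is no Condorcet loser.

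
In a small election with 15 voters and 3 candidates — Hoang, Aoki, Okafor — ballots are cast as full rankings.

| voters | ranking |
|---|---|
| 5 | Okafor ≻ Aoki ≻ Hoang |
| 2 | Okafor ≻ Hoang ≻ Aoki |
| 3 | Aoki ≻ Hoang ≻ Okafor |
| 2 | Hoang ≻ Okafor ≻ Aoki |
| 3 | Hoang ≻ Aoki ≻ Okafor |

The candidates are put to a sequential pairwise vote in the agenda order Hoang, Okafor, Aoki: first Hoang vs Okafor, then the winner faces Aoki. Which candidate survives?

Round 1: Hoang vs Okafor — 8–7, Hoang advances.
Round 2: Hoang vs Aoki — 7–8, Aoki advances.
The agenda winner is Aoki.

Aoki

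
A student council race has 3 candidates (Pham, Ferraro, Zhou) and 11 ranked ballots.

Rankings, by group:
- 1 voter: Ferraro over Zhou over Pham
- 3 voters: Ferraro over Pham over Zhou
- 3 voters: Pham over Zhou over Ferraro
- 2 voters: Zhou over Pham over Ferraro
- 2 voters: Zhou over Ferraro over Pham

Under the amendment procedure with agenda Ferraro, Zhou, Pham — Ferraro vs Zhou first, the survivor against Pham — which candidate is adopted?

Pham

Round 1: Ferraro vs Zhou — 4–7, Zhou advances.
Round 2: Zhou vs Pham — 5–6, Pham advances.
Pham survives the agenda.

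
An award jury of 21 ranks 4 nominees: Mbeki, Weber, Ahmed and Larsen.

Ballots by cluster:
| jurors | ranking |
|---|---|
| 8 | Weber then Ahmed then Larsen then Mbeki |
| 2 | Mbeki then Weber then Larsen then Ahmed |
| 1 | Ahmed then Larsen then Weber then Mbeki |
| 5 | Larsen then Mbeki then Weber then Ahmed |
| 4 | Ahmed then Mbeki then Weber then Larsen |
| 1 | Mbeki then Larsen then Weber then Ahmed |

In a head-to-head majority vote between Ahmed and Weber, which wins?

Ballots ranking Ahmed above Weber: 1 + 4 = 5.
Ballots ranking Weber above Ahmed: 21 − 5 = 16.
Weber wins the head-to-head 16–5.

Weber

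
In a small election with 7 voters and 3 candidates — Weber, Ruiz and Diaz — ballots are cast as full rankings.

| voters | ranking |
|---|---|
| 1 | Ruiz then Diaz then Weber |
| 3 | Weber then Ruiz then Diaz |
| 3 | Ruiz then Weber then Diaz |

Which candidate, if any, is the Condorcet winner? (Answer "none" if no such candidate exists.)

Pairwise majorities:
Weber vs Ruiz: Ruiz, 4–3.
Weber–Diaz: Weber 6–1.
Ruiz vs Diaz: Ruiz, 7–0.
Only Ruiz has no losses; Ruiz is the Condorcet winner.

Ruiz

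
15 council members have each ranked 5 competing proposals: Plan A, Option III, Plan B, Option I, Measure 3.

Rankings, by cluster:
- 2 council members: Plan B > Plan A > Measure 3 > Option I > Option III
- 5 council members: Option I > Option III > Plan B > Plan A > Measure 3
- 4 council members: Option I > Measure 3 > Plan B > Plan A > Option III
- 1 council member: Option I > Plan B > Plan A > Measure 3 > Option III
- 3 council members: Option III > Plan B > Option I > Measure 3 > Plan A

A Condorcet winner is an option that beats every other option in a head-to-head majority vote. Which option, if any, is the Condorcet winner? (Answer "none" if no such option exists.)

Check each pair by majority over 15 ballots:
Plan A vs Option III: 2+4+1 = 7 for Plan A, 8 for Option III — Option III by 8–7.
Plan A vs Plan B: Plan A is ranked higher on 0 ballots, Plan B on 15. Plan B wins 15–0.
Plan A vs Option I: Plan A preferred on 2 ballots; Option I wins 13–2.
Plan A vs Measure 3: Plan A is ranked higher on 2+5+1 = 8 ballots, Measure 3 on 7. Plan A wins 8–7.
Option III vs Plan B: 5+3 = 8 for Option III, 7 for Plan B — Option III by 8–7.
Option III vs Option I: Option III preferred on 3 ballots; Option I wins 12–3.
Option III vs Measure 3: 8 to 7, Option III.
Plan B vs Option I: Plan B preferred on 2+3 = 5 ballots; Option I wins 10–5.
Plan B vs Measure 3: Plan B is ranked higher on 2+5+1+3 = 11 ballots, Measure 3 on 4. Plan B wins 11–4.
Option I vs Measure 3: 5+4+1+3 = 13 for Option I, 2 for Measure 3 — Option I by 13–2.
Option I defeats every rival head-to-head and is the Condorcet winner.

Option I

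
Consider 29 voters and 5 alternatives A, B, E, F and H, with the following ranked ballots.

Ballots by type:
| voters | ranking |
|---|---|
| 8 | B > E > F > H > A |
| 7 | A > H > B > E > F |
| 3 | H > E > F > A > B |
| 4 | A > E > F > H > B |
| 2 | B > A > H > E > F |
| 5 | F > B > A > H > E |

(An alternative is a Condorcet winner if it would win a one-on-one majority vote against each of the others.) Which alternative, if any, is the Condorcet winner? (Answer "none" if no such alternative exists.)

Pairwise majorities:
A vs B: B, 15–14.
A vs E: 7+4+2+5 = 18 for A, 11 for E — A by 18–11.
A vs F: 13 to 16, F.
A vs H: A preferred on 7+4+2+5 = 18 ballots; A wins 18–11.
B vs E: B wins 22–7.
B vs F: B wins 17–12.
B vs H: B wins 15–14.
E vs F: E preferred on 8+7+3+4+2 = 24 ballots; E wins 24–5.
E vs H: H wins 17–12.
F vs H: F wins 17–12.
B beats each of A, E, F, H — B is the Condorcet winner.

B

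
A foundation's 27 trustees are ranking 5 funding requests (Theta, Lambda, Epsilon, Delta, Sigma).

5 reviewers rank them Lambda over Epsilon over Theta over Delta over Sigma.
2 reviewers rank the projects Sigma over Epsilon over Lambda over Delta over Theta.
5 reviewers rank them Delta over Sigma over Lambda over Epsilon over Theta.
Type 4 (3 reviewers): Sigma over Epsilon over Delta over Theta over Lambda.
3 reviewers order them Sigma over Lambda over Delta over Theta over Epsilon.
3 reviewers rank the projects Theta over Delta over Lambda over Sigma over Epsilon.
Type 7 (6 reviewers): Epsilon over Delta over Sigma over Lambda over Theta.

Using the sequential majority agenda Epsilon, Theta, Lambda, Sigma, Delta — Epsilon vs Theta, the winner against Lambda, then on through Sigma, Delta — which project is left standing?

Delta

Round 1: Epsilon vs Theta — 21–6, Epsilon advances.
Round 2: Epsilon vs Lambda — 11–16, Lambda advances.
Round 3: Lambda vs Sigma — 8–19, Sigma advances.
Round 4: Sigma vs Delta — 8–19, Delta advances.
The agenda winner is Delta.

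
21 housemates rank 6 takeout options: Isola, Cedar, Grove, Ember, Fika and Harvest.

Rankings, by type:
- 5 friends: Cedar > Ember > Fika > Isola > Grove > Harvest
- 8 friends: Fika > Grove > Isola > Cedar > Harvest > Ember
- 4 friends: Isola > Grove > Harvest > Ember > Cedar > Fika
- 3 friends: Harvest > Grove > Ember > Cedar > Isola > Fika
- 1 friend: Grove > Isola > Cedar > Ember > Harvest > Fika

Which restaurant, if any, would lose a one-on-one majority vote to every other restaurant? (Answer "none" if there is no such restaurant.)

Pairwise majorities:
Isola vs Cedar: Isola wins 13–8.
Isola vs Grove: Grove, 12–9.
Isola vs Ember: Isola wins 13–8.
Isola vs Fika: Fika, 13–8.
Isola vs Harvest: Isola is ranked higher on 5+8+4+1 = 18 ballots, Harvest on 3. Isola wins 18–3.
Cedar vs Grove: 5 for Cedar, 16 for Grove — Grove by 16–5.
Cedar vs Ember: Cedar, 14–7.
Cedar vs Fika: Cedar, 13–8.
Cedar vs Harvest: Cedar, 14–7.
Grove vs Ember: Grove is ranked higher on 8+4+3+1 = 16 ballots, Ember on 5. Grove wins 16–5.
Grove vs Fika: Fika, 13–8.
Grove vs Harvest: Grove is ranked higher on 5+8+4+1 = 18 ballots, Harvest on 3. Grove wins 18–3.
Ember vs Fika: Ember wins 13–8.
Ember vs Harvest: Ember is ranked higher on 5+1 = 6 ballots, Harvest on 15. Harvest wins 15–6.
Fika vs Harvest: Fika is ranked higher on 5+8 = 13 ballots, Harvest on 8. Fika wins 13–8.
No restaurant is winless: Isola beats Cedar; Cedar beats Ember; Grove beats Isola; Ember beats Fika; Fika beats Isola; Harvest beats Ember. There is no Condorcet loser.

none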